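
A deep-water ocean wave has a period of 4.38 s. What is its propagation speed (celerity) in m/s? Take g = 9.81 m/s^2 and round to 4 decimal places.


We use the deep-water celerity formula:
C = g * T / (2 * pi)
C = 9.81 * 4.38 / (2 * 3.14159...)
C = 42.967800 / 6.283185
C = 6.8385 m/s

6.8385


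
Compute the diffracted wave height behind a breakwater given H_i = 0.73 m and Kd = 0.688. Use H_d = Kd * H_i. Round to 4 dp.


H_d = Kd * H_i
H_d = 0.688 * 0.73
H_d = 0.5022 m

0.5022


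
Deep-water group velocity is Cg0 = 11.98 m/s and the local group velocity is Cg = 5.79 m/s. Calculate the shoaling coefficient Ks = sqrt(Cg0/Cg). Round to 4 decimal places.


Ks = sqrt(Cg0 / Cg)
Ks = sqrt(11.98 / 5.79)
Ks = sqrt(2.0691)
Ks = 1.4384

1.4384


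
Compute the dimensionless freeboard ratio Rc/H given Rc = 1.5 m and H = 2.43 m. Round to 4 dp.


Relative freeboard = Rc / H
= 1.5 / 2.43
= 0.6173

0.6173


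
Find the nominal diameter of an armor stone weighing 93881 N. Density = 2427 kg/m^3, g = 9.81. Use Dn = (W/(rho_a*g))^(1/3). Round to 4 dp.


V = W / (rho_a * g)
V = 93881 / (2427 * 9.81)
V = 93881 / 23808.87
V = 3.943110 m^3
Dn = V^(1/3) = 3.943110^(1/3)
Dn = 1.5798 m

1.5798


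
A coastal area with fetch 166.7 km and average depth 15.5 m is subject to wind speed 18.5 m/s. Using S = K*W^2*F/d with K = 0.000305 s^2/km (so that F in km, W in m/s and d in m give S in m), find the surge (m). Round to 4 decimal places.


S = K * W^2 * F / d
W^2 = 18.5^2 = 342.25
S = 0.000305 * 342.25 * 166.7 / 15.5
Numerator = 0.000305 * 342.25 * 166.7 = 17.401188
S = 17.401188 / 15.5 = 1.1227 m

1.1227


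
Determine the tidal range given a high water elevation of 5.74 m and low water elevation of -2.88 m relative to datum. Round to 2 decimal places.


Tidal range = High water - Low water
Tidal range = 5.74 - (-2.88)
Tidal range = 8.62 m

8.62


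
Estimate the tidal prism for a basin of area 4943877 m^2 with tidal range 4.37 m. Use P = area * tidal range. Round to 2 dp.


Tidal prism = Area * Tidal range
P = 4943877 * 4.37
P = 21604742.49 m^3

21604742.49


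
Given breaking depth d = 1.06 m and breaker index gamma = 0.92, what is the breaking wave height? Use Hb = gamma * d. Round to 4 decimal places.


Hb = gamma * d
Hb = 0.92 * 1.06
Hb = 0.9752 m

0.9752


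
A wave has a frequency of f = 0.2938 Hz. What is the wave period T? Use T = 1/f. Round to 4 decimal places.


T = 1 / f
T = 1 / 0.2938
T = 3.4037 s

3.4037


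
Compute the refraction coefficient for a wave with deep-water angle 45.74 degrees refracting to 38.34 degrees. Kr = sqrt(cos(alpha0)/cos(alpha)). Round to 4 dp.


Kr = sqrt(cos(alpha0) / cos(alpha))
cos(45.74) = 0.697915
cos(38.34) = 0.784343
Kr = sqrt(0.697915 / 0.784343)
Kr = sqrt(0.889808)
Kr = 0.9433

0.9433


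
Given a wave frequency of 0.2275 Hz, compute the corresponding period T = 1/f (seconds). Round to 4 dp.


T = 1 / f
T = 1 / 0.2275
T = 4.3956 s

4.3956


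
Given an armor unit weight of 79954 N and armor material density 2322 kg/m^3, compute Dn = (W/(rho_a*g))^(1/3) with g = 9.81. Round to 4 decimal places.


V = W / (rho_a * g)
V = 79954 / (2322 * 9.81)
V = 79954 / 22778.82
V = 3.510015 m^3
Dn = V^(1/3) = 3.510015^(1/3)
Dn = 1.5197 m

1.5197


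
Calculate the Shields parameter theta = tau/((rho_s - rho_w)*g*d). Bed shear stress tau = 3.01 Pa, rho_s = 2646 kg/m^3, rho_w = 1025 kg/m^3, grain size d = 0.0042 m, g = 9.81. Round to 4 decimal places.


theta = tau / ((rho_s - rho_w) * g * d)
rho_s - rho_w = 2646 - 1025 = 1621
Denominator = 1621 * 9.81 * 0.0042 = 66.788442
theta = 3.01 / 66.788442
theta = 0.0451

0.0451


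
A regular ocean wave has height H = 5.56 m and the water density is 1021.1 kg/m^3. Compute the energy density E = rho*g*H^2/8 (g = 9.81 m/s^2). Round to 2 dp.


E = (1/8) * rho * g * H^2
E = (1/8) * 1021.1 * 9.81 * 5.56^2
E = 0.125 * 1021.1 * 9.81 * 30.9136
E = 38707.66 J/m^2

38707.66


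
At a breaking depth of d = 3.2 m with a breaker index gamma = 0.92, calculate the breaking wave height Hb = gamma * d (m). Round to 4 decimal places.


Hb = gamma * d
Hb = 0.92 * 3.2
Hb = 2.9440 m

2.9440


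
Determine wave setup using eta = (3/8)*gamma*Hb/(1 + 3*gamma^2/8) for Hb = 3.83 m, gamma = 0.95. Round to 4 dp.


eta = (3/8) * gamma * Hb / (1 + 3*gamma^2/8)
Numerator = (3/8) * 0.95 * 3.83 = 1.364437
Denominator = 1 + 3*0.95^2/8 = 1 + 0.338438 = 1.338438
eta = 1.364437 / 1.338438
eta = 1.0194 m

1.0194


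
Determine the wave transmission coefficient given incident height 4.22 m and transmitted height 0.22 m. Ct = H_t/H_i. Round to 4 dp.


Ct = H_t / H_i
Ct = 0.22 / 4.22
Ct = 0.0521

0.0521


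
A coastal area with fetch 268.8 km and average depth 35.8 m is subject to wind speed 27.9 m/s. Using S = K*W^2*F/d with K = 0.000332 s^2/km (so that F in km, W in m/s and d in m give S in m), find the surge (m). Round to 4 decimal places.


S = K * W^2 * F / d
W^2 = 27.9^2 = 778.41
S = 0.000332 * 778.41 * 268.8 / 35.8
Numerator = 0.000332 * 778.41 * 268.8 = 69.466554
S = 69.466554 / 35.8 = 1.9404 m

1.9404


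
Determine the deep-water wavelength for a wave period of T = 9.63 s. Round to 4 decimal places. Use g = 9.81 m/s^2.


L0 = g * T^2 / (2 * pi)
L0 = 9.81 * 9.63^2 / (2 * pi)
L0 = 9.81 * 92.7369 / 6.28319
L0 = 909.7490 / 6.28319
L0 = 144.7910 m

144.7910


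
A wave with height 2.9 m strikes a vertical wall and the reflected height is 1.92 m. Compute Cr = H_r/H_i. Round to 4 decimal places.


Cr = H_r / H_i
Cr = 1.92 / 2.9
Cr = 0.6621

0.6621


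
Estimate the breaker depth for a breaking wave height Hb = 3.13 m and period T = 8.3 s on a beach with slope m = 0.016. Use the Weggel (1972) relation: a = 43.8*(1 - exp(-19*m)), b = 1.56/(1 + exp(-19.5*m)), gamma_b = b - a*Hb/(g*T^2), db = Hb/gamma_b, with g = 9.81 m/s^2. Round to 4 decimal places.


a = 43.8 * (1 - exp(-19 * m))
exp(-19 * 0.016) = exp(-0.3040) = 0.737861
a = 43.8 * (1 - 0.737861) = 11.481694
b = 1.56 / (1 + exp(-19.5 * m))
exp(-19.5 * 0.016) = exp(-0.3120) = 0.731982
b = 1.56 / (1 + 0.731982) = 0.900702
Hb / (g * T^2) = 3.13 / (9.81 * 8.3^2) = 3.13 / 675.8109 = 0.00463147
gamma_b = b - a * Hb/(g*T^2) = 0.900702 - 11.481694 * 0.00463147 = 0.847525
db = Hb / gamma_b = 3.13 / 0.847525
db = 3.6931 m

3.6931


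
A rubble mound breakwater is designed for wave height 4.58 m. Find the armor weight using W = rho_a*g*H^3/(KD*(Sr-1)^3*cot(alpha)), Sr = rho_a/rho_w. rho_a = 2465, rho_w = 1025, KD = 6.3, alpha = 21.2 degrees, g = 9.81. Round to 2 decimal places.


Sr = rho_a / rho_w = 2465 / 1025 = 2.404878
(Sr - 1) = 1.404878
(Sr - 1)^3 = 2.772783
cot(21.2) = 1 / tan(21.2) = 1 / 0.387874 = 2.578154
Numerator = 2465 * 9.81 * 4.58^3 = 2323177.3508
Denominator = 6.3 * 2.772783 * 2.578154 = 45.036566
W = 2323177.3508 / 45.036566
W = 51584.25 N

51584.25


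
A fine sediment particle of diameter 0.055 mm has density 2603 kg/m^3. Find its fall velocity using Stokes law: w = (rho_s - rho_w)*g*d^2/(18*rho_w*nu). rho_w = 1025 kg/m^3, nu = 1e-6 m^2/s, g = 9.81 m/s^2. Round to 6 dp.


w = (rho_s - rho_w) * g * d^2 / (18 * rho_w * nu)
d = 0.055 mm = 0.000055 m
rho_s - rho_w = 2603 - 1025 = 1578
Numerator = 1578 * 9.81 * (0.000055)^2 = 0.000046827545
Denominator = 18 * 1025 * 1e-6 = 0.018450
w = 0.002538 m/s

0.002538


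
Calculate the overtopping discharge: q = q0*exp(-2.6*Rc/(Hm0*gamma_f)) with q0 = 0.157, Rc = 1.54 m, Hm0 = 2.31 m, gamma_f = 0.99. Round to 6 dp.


q = q0 * exp(-2.6 * Rc / (Hm0 * gamma_f))
Exponent = -2.6 * 1.54 / (2.31 * 0.99)
= -2.6 * 1.54 / 2.2869
= -1.750842
exp(-1.750842) = 0.173628
q = 0.157 * 0.173628
q = 0.027260 m^3/s/m

0.027260


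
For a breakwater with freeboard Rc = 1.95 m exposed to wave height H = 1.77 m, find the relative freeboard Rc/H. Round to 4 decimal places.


Relative freeboard = Rc / H
= 1.95 / 1.77
= 1.1017

1.1017


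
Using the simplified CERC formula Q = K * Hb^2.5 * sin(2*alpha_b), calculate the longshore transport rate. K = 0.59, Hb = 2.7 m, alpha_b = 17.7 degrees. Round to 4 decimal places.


Q = K * Hb^2.5 * sin(2 * alpha_b)
Hb^2.5 = 2.7^2.5 = 11.978692
sin(2 * 17.7) = sin(35.4) = 0.579281
Q = 0.59 * 11.978692 * 0.579281
Q = 4.0940 m^3/s

4.0940


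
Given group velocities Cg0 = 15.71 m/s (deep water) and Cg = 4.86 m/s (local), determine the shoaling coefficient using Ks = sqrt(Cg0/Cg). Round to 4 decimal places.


Ks = sqrt(Cg0 / Cg)
Ks = sqrt(15.71 / 4.86)
Ks = sqrt(3.2325)
Ks = 1.7979

1.7979


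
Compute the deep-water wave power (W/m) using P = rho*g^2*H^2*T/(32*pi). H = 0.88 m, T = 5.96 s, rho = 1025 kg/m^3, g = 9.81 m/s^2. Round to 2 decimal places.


P = rho * g^2 * H^2 * T / (32 * pi)
P = 1025 * 9.81^2 * 0.88^2 * 5.96 / (32 * pi)
P = 1025 * 96.2361 * 0.7744 * 5.96 / 100.53096
P = 4528.70 W/m

4528.70


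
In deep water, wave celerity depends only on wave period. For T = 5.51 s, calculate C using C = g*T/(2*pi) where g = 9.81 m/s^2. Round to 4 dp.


We use the deep-water celerity formula:
C = g * T / (2 * pi)
C = 9.81 * 5.51 / (2 * 3.14159...)
C = 54.053100 / 6.283185
C = 8.6028 m/s

8.6028


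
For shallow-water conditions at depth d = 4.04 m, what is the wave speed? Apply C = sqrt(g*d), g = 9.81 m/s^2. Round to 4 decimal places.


Using the shallow-water approximation:
C = sqrt(g * d) = sqrt(9.81 * 4.04)
C = sqrt(39.6324)
C = 6.2954 m/s

6.2954


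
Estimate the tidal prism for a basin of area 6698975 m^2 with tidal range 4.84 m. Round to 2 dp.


Tidal prism = Area * Tidal range
P = 6698975 * 4.84
P = 32423039.00 m^3

32423039.00


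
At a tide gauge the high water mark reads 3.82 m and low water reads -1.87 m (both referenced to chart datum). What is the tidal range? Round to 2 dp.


Tidal range = High water - Low water
Tidal range = 3.82 - (-1.87)
Tidal range = 5.69 m

5.69


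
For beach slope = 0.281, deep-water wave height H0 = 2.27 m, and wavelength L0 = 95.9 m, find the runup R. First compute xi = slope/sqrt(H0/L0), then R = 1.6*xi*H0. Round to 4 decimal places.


xi = slope / sqrt(H0/L0)
H0/L0 = 2.27/95.9 = 0.023670
sqrt(0.023670) = 0.153852
xi = 0.281 / 0.153852 = 1.826429
R = 1.6 * xi * H0 = 1.6 * 1.826429 * 2.27
R = 6.6336 m

6.6336


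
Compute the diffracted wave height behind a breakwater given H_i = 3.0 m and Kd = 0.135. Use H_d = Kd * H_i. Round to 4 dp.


H_d = Kd * H_i
H_d = 0.135 * 3.0
H_d = 0.4050 m

0.4050


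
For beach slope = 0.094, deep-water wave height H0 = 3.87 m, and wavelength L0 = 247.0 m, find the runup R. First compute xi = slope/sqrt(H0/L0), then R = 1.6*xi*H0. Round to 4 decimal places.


xi = slope / sqrt(H0/L0)
H0/L0 = 3.87/247.0 = 0.015668
sqrt(0.015668) = 0.125172
xi = 0.094 / 0.125172 = 0.750967
R = 1.6 * xi * H0 = 1.6 * 0.750967 * 3.87
R = 4.6500 m

4.6500


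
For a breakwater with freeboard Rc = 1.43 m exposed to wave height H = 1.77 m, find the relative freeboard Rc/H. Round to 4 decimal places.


Relative freeboard = Rc / H
= 1.43 / 1.77
= 0.8079

0.8079


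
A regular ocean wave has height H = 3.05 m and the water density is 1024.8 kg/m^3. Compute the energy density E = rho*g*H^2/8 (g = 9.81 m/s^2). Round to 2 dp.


E = (1/8) * rho * g * H^2
E = (1/8) * 1024.8 * 9.81 * 3.05^2
E = 0.125 * 1024.8 * 9.81 * 9.3025
E = 11690.09 J/m^2

11690.09


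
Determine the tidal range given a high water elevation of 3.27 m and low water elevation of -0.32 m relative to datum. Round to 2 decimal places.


Tidal range = High water - Low water
Tidal range = 3.27 - (-0.32)
Tidal range = 3.59 m

3.59


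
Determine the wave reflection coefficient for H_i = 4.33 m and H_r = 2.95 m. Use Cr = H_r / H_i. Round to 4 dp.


Cr = H_r / H_i
Cr = 2.95 / 4.33
Cr = 0.6813

0.6813


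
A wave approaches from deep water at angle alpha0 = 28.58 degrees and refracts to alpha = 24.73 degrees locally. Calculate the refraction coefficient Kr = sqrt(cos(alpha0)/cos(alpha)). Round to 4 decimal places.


Kr = sqrt(cos(alpha0) / cos(alpha))
cos(28.58) = 0.878150
cos(24.73) = 0.908289
Kr = sqrt(0.878150 / 0.908289)
Kr = sqrt(0.966818)
Kr = 0.9833

0.9833


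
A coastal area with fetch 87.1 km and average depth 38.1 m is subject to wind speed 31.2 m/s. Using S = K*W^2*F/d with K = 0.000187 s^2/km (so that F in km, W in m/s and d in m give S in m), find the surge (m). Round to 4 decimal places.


S = K * W^2 * F / d
W^2 = 31.2^2 = 973.44
S = 0.000187 * 973.44 * 87.1 / 38.1
Numerator = 0.000187 * 973.44 * 87.1 = 15.855099
S = 15.855099 / 38.1 = 0.4161 m

0.4161


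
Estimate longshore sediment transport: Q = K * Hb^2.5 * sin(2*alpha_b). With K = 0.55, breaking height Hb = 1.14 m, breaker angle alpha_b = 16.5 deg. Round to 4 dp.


Q = K * Hb^2.5 * sin(2 * alpha_b)
Hb^2.5 = 1.14^2.5 = 1.387593
sin(2 * 16.5) = sin(33.0) = 0.544639
Q = 0.55 * 1.387593 * 0.544639
Q = 0.4157 m^3/s

0.4157


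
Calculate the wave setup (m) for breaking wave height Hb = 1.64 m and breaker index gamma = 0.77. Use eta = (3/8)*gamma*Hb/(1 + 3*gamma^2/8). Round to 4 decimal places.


eta = (3/8) * gamma * Hb / (1 + 3*gamma^2/8)
Numerator = (3/8) * 0.77 * 1.64 = 0.473550
Denominator = 1 + 3*0.77^2/8 = 1 + 0.222338 = 1.222338
eta = 0.473550 / 1.222338
eta = 0.3874 m

0.3874


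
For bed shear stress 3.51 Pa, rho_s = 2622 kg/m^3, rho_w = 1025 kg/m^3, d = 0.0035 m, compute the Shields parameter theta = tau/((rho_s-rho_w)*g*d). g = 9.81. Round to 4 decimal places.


theta = tau / ((rho_s - rho_w) * g * d)
rho_s - rho_w = 2622 - 1025 = 1597
Denominator = 1597 * 9.81 * 0.0035 = 54.832995
theta = 3.51 / 54.832995
theta = 0.0640

0.0640


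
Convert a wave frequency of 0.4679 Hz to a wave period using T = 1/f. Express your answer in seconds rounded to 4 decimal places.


T = 1 / f
T = 1 / 0.4679
T = 2.1372 s

2.1372


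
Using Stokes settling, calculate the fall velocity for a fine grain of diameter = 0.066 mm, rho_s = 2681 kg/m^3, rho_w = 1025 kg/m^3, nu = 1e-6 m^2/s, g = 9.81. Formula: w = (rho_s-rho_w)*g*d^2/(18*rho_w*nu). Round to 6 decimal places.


w = (rho_s - rho_w) * g * d^2 / (18 * rho_w * nu)
d = 0.066 mm = 0.000066 m
rho_s - rho_w = 2681 - 1025 = 1656
Numerator = 1656 * 9.81 * (0.000066)^2 = 0.000070764788
Denominator = 18 * 1025 * 1e-6 = 0.018450
w = 0.003835 m/s

0.003835


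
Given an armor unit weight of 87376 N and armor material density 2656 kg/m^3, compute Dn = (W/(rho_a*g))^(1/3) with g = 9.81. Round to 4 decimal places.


V = W / (rho_a * g)
V = 87376 / (2656 * 9.81)
V = 87376 / 26055.36
V = 3.353475 m^3
Dn = V^(1/3) = 3.353475^(1/3)
Dn = 1.4968 m

1.4968


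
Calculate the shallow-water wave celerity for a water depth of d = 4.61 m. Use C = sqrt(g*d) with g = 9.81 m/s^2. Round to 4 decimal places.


Using the shallow-water approximation:
C = sqrt(g * d) = sqrt(9.81 * 4.61)
C = sqrt(45.2241)
C = 6.7249 m/s

6.7249


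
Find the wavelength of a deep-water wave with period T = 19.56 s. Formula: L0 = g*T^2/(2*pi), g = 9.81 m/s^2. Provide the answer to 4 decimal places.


L0 = g * T^2 / (2 * pi)
L0 = 9.81 * 19.56^2 / (2 * pi)
L0 = 9.81 * 382.5936 / 6.28319
L0 = 3753.2432 / 6.28319
L0 = 597.3472 m

597.3472


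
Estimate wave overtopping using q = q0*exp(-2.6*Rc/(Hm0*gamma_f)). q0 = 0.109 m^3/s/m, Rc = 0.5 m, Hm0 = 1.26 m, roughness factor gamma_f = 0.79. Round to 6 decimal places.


q = q0 * exp(-2.6 * Rc / (Hm0 * gamma_f))
Exponent = -2.6 * 0.5 / (1.26 * 0.79)
= -2.6 * 0.5 / 0.9954
= -1.306008
exp(-1.306008) = 0.270899
q = 0.109 * 0.270899
q = 0.029528 m^3/s/m

0.029528


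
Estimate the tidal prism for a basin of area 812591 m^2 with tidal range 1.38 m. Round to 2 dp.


Tidal prism = Area * Tidal range
P = 812591 * 1.38
P = 1121375.58 m^3

1121375.58


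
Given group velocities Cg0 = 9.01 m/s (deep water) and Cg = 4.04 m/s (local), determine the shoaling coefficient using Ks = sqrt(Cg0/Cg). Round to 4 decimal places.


Ks = sqrt(Cg0 / Cg)
Ks = sqrt(9.01 / 4.04)
Ks = sqrt(2.2302)
Ks = 1.4934

1.4934


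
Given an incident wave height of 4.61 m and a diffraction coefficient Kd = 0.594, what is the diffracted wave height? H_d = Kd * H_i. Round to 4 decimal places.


H_d = Kd * H_i
H_d = 0.594 * 4.61
H_d = 2.7383 m

2.7383


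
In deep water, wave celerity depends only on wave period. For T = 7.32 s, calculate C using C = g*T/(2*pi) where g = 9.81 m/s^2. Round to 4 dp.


We use the deep-water celerity formula:
C = g * T / (2 * pi)
C = 9.81 * 7.32 / (2 * 3.14159...)
C = 71.809200 / 6.283185
C = 11.4288 m/s

11.4288


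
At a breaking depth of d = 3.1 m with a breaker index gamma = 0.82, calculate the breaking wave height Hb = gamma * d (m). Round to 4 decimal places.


Hb = gamma * d
Hb = 0.82 * 3.1
Hb = 2.5420 m

2.5420


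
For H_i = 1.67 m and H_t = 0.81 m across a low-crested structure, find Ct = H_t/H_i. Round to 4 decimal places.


Ct = H_t / H_i
Ct = 0.81 / 1.67
Ct = 0.4850

0.4850


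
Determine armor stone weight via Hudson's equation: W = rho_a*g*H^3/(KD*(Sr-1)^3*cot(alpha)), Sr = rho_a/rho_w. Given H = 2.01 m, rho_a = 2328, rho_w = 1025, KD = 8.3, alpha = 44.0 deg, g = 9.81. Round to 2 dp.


Sr = rho_a / rho_w = 2328 / 1025 = 2.271220
(Sr - 1) = 1.271220
(Sr - 1)^3 = 2.054290
cot(44.0) = 1 / tan(44.0) = 1 / 0.965689 = 1.035530
Numerator = 2328 * 9.81 * 2.01^3 = 185455.6870
Denominator = 8.3 * 2.054290 * 1.035530 = 17.656416
W = 185455.6870 / 17.656416
W = 10503.59 N

10503.59


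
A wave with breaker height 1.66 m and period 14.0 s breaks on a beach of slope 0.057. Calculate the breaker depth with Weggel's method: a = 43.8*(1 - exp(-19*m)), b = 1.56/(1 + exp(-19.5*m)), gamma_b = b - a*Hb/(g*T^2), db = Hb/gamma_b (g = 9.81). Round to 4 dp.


a = 43.8 * (1 - exp(-19 * m))
exp(-19 * 0.057) = exp(-1.0830) = 0.338578
a = 43.8 * (1 - 0.338578) = 28.970272
b = 1.56 / (1 + exp(-19.5 * m))
exp(-19.5 * 0.057) = exp(-1.1115) = 0.329065
b = 1.56 / (1 + 0.329065) = 1.173757
Hb / (g * T^2) = 1.66 / (9.81 * 14.0^2) = 1.66 / 1922.7600 = 0.00086334
gamma_b = b - a * Hb/(g*T^2) = 1.173757 - 28.970272 * 0.00086334 = 1.148746
db = Hb / gamma_b = 1.66 / 1.148746
db = 1.4451 m

1.4451


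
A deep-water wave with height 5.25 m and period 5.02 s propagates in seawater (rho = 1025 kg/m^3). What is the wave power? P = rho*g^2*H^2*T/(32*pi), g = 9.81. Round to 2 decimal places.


P = rho * g^2 * H^2 * T / (32 * pi)
P = 1025 * 9.81^2 * 5.25^2 * 5.02 / (32 * pi)
P = 1025 * 96.2361 * 27.5625 * 5.02 / 100.53096
P = 135763.91 W/m

135763.91


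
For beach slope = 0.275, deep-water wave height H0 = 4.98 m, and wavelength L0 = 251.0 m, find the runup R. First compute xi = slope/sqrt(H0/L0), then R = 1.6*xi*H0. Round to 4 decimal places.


xi = slope / sqrt(H0/L0)
H0/L0 = 4.98/251.0 = 0.019841
sqrt(0.019841) = 0.140857
xi = 0.275 / 0.140857 = 1.952337
R = 1.6 * xi * H0 = 1.6 * 1.952337 * 4.98
R = 15.5562 m

15.5562


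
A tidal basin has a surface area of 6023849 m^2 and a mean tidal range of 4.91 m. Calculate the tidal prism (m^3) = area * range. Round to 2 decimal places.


Tidal prism = Area * Tidal range
P = 6023849 * 4.91
P = 29577098.59 m^3

29577098.59


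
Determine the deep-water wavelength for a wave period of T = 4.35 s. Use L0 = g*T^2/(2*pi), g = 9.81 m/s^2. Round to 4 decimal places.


L0 = g * T^2 / (2 * pi)
L0 = 9.81 * 4.35^2 / (2 * pi)
L0 = 9.81 * 18.9225 / 6.28319
L0 = 185.6297 / 6.28319
L0 = 29.5439 m

29.5439


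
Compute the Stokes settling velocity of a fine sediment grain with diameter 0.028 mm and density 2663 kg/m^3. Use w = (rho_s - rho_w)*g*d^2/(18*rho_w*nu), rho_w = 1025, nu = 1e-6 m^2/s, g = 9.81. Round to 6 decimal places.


w = (rho_s - rho_w) * g * d^2 / (18 * rho_w * nu)
d = 0.028 mm = 0.000028 m
rho_s - rho_w = 2663 - 1025 = 1638
Numerator = 1638 * 9.81 * (0.000028)^2 = 0.000012597924
Denominator = 18 * 1025 * 1e-6 = 0.018450
w = 0.000683 m/s

0.000683


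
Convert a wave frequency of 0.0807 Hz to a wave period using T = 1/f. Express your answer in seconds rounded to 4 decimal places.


T = 1 / f
T = 1 / 0.0807
T = 12.3916 s

12.3916


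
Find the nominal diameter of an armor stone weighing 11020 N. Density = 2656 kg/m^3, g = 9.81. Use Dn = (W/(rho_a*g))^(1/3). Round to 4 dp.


V = W / (rho_a * g)
V = 11020 / (2656 * 9.81)
V = 11020 / 26055.36
V = 0.422946 m^3
Dn = V^(1/3) = 0.422946^(1/3)
Dn = 0.7506 m

0.7506


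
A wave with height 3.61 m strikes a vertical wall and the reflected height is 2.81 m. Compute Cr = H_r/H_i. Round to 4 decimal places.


Cr = H_r / H_i
Cr = 2.81 / 3.61
Cr = 0.7784

0.7784


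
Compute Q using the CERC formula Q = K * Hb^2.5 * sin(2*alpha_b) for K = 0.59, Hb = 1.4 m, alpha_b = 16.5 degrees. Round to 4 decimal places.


Q = K * Hb^2.5 * sin(2 * alpha_b)
Hb^2.5 = 1.4^2.5 = 2.319103
sin(2 * 16.5) = sin(33.0) = 0.544639
Q = 0.59 * 2.319103 * 0.544639
Q = 0.7452 m^3/s

0.7452


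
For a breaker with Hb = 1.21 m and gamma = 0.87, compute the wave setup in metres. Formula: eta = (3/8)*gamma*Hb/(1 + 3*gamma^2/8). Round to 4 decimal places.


eta = (3/8) * gamma * Hb / (1 + 3*gamma^2/8)
Numerator = (3/8) * 0.87 * 1.21 = 0.394762
Denominator = 1 + 3*0.87^2/8 = 1 + 0.283838 = 1.283838
eta = 0.394762 / 1.283838
eta = 0.3075 m

0.3075


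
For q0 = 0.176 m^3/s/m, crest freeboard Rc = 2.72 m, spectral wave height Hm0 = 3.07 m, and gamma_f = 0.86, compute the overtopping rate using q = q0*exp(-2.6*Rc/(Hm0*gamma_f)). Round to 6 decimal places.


q = q0 * exp(-2.6 * Rc / (Hm0 * gamma_f))
Exponent = -2.6 * 2.72 / (3.07 * 0.86)
= -2.6 * 2.72 / 2.6402
= -2.678585
exp(-2.678585) = 0.068660
q = 0.176 * 0.068660
q = 0.012084 m^3/s/m

0.012084


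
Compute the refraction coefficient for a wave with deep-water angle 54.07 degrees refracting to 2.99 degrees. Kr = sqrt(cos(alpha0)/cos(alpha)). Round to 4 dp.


Kr = sqrt(cos(alpha0) / cos(alpha))
cos(54.07) = 0.586796
cos(2.99) = 0.998639
Kr = sqrt(0.586796 / 0.998639)
Kr = sqrt(0.587596)
Kr = 0.7665

0.7665


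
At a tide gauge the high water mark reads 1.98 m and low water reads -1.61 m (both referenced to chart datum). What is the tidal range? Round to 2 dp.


Tidal range = High water - Low water
Tidal range = 1.98 - (-1.61)
Tidal range = 3.59 m

3.59


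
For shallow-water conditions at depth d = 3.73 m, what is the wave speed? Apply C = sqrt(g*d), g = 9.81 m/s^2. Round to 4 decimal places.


Using the shallow-water approximation:
C = sqrt(g * d) = sqrt(9.81 * 3.73)
C = sqrt(36.5913)
C = 6.0491 m/s

6.0491


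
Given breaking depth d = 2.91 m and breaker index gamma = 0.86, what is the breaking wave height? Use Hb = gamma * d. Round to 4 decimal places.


Hb = gamma * d
Hb = 0.86 * 2.91
Hb = 2.5026 m

2.5026


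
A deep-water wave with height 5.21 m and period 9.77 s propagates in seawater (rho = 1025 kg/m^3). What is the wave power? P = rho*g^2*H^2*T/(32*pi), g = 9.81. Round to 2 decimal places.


P = rho * g^2 * H^2 * T / (32 * pi)
P = 1025 * 9.81^2 * 5.21^2 * 9.77 / (32 * pi)
P = 1025 * 96.2361 * 27.1441 * 9.77 / 100.53096
P = 260214.83 W/m

260214.83


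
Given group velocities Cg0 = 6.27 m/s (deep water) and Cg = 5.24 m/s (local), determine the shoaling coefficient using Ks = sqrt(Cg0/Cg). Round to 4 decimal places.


Ks = sqrt(Cg0 / Cg)
Ks = sqrt(6.27 / 5.24)
Ks = sqrt(1.1966)
Ks = 1.0939

1.0939


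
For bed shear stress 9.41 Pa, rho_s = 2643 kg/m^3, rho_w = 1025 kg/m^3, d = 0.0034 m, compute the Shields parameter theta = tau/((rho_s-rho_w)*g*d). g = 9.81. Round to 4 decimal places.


theta = tau / ((rho_s - rho_w) * g * d)
rho_s - rho_w = 2643 - 1025 = 1618
Denominator = 1618 * 9.81 * 0.0034 = 53.966772
theta = 9.41 / 53.966772
theta = 0.1744

0.1744


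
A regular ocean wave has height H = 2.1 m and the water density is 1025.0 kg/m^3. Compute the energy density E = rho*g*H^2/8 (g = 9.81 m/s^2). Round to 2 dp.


E = (1/8) * rho * g * H^2
E = (1/8) * 1025.0 * 9.81 * 2.1^2
E = 0.125 * 1025.0 * 9.81 * 4.4100
E = 5542.96 J/m^2

5542.96


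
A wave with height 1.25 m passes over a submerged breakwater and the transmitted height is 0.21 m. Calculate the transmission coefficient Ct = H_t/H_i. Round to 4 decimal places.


Ct = H_t / H_i
Ct = 0.21 / 1.25
Ct = 0.1680

0.1680


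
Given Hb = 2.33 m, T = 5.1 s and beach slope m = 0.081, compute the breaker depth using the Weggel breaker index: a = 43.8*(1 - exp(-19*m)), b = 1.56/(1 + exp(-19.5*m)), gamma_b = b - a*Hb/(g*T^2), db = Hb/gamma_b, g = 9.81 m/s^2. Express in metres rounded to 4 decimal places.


a = 43.8 * (1 - exp(-19 * m))
exp(-19 * 0.081) = exp(-1.5390) = 0.214596
a = 43.8 * (1 - 0.214596) = 34.400713
b = 1.56 / (1 + exp(-19.5 * m))
exp(-19.5 * 0.081) = exp(-1.5795) = 0.206078
b = 1.56 / (1 + 0.206078) = 1.293449
Hb / (g * T^2) = 2.33 / (9.81 * 5.1^2) = 2.33 / 255.1581 = 0.00913159
gamma_b = b - a * Hb/(g*T^2) = 1.293449 - 34.400713 * 0.00913159 = 0.979315
db = Hb / gamma_b = 2.33 / 0.979315
db = 2.3792 m

2.3792


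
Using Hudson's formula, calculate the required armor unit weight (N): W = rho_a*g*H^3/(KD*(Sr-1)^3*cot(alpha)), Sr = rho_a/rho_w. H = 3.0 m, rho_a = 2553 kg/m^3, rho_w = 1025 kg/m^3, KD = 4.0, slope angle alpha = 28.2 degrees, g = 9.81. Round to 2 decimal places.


Sr = rho_a / rho_w = 2553 / 1025 = 2.490732
(Sr - 1) = 1.490732
(Sr - 1)^3 = 3.312825
cot(28.2) = 1 / tan(28.2) = 1 / 0.536195 = 1.864992
Numerator = 2553 * 9.81 * 3.0^3 = 676213.1100
Denominator = 4.0 * 3.312825 * 1.864992 = 24.713568
W = 676213.1100 / 24.713568
W = 27362.02 N

27362.02


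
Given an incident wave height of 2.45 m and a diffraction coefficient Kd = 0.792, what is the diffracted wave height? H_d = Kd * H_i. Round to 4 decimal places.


H_d = Kd * H_i
H_d = 0.792 * 2.45
H_d = 1.9404 m

1.9404


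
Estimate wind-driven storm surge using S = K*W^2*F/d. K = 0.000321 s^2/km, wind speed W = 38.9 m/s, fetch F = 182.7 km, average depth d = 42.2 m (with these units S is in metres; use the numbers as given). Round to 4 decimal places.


S = K * W^2 * F / d
W^2 = 38.9^2 = 1513.21
S = 0.000321 * 1513.21 * 182.7 / 42.2
Numerator = 0.000321 * 1513.21 * 182.7 = 88.744773
S = 88.744773 / 42.2 = 2.1030 m

2.1030


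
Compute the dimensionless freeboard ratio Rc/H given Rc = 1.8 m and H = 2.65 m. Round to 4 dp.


Relative freeboard = Rc / H
= 1.8 / 2.65
= 0.6792

0.6792


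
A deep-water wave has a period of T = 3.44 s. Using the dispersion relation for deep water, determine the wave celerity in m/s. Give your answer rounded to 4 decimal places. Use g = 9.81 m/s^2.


We use the deep-water celerity formula:
C = g * T / (2 * pi)
C = 9.81 * 3.44 / (2 * 3.14159...)
C = 33.746400 / 6.283185
C = 5.3709 m/s

5.3709


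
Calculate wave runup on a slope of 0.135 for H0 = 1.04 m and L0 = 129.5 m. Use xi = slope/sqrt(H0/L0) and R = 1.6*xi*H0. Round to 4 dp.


xi = slope / sqrt(H0/L0)
H0/L0 = 1.04/129.5 = 0.008031
sqrt(0.008031) = 0.089615
xi = 0.135 / 0.089615 = 1.506441
R = 1.6 * xi * H0 = 1.6 * 1.506441 * 1.04
R = 2.5067 m

2.5067


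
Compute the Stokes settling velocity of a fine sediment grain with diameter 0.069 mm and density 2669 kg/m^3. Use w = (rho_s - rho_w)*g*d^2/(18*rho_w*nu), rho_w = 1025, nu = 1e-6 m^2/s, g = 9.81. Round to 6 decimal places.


w = (rho_s - rho_w) * g * d^2 / (18 * rho_w * nu)
d = 0.069 mm = 0.000069 m
rho_s - rho_w = 2669 - 1025 = 1644
Numerator = 1644 * 9.81 * (0.000069)^2 = 0.000076783694
Denominator = 18 * 1025 * 1e-6 = 0.018450
w = 0.004162 m/s

0.004162


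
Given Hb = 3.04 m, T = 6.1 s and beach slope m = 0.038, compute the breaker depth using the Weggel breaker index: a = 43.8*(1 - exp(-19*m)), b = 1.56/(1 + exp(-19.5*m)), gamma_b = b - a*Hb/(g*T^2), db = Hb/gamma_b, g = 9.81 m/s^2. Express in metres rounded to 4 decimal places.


a = 43.8 * (1 - exp(-19 * m))
exp(-19 * 0.038) = exp(-0.7220) = 0.485780
a = 43.8 * (1 - 0.485780) = 22.522848
b = 1.56 / (1 + exp(-19.5 * m))
exp(-19.5 * 0.038) = exp(-0.7410) = 0.476637
b = 1.56 / (1 + 0.476637) = 1.056455
Hb / (g * T^2) = 3.04 / (9.81 * 6.1^2) = 3.04 / 365.0301 = 0.00832808
gamma_b = b - a * Hb/(g*T^2) = 1.056455 - 22.522848 * 0.00832808 = 0.868883
db = Hb / gamma_b = 3.04 / 0.868883
db = 3.4987 m

3.4987


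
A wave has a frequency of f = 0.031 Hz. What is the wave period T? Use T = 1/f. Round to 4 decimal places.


T = 1 / f
T = 1 / 0.031
T = 32.2581 s

32.2581


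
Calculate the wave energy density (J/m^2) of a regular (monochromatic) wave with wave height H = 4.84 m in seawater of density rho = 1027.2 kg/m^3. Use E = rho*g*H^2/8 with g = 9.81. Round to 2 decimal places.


E = (1/8) * rho * g * H^2
E = (1/8) * 1027.2 * 9.81 * 4.84^2
E = 0.125 * 1027.2 * 9.81 * 23.4256
E = 29506.98 J/m^2

29506.98


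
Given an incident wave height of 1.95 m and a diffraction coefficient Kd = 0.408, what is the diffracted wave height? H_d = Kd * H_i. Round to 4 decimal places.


H_d = Kd * H_i
H_d = 0.408 * 1.95
H_d = 0.7956 m

0.7956


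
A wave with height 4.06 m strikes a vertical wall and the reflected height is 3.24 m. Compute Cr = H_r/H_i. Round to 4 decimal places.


Cr = H_r / H_i
Cr = 3.24 / 4.06
Cr = 0.7980

0.7980


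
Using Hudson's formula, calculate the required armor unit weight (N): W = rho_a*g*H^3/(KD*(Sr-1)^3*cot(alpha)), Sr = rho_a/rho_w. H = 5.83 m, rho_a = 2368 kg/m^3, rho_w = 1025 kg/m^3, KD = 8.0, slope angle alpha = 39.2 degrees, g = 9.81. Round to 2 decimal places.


Sr = rho_a / rho_w = 2368 / 1025 = 2.310244
(Sr - 1) = 1.310244
(Sr - 1)^3 = 2.249347
cot(39.2) = 1 / tan(39.2) = 1 / 0.815580 = 1.226121
Numerator = 2368 * 9.81 * 5.83^3 = 4603163.1694
Denominator = 8.0 * 2.249347 * 1.226121 = 22.063774
W = 4603163.1694 / 22.063774
W = 208629.91 N

208629.91


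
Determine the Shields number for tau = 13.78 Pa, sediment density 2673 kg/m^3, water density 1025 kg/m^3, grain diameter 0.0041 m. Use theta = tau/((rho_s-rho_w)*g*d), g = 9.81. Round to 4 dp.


theta = tau / ((rho_s - rho_w) * g * d)
rho_s - rho_w = 2673 - 1025 = 1648
Denominator = 1648 * 9.81 * 0.0041 = 66.284208
theta = 13.78 / 66.284208
theta = 0.2079

0.2079


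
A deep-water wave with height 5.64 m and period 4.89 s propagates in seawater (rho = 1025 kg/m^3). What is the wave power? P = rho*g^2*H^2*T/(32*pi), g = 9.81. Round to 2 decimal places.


P = rho * g^2 * H^2 * T / (32 * pi)
P = 1025 * 9.81^2 * 5.64^2 * 4.89 / (32 * pi)
P = 1025 * 96.2361 * 31.8096 * 4.89 / 100.53096
P = 152626.20 W/m

152626.20


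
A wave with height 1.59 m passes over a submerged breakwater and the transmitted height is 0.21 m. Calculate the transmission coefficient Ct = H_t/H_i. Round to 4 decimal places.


Ct = H_t / H_i
Ct = 0.21 / 1.59
Ct = 0.1321

0.1321


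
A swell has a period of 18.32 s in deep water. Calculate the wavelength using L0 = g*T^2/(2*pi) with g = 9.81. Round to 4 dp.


L0 = g * T^2 / (2 * pi)
L0 = 9.81 * 18.32^2 / (2 * pi)
L0 = 9.81 * 335.6224 / 6.28319
L0 = 3292.4557 / 6.28319
L0 = 524.0106 m

524.0106


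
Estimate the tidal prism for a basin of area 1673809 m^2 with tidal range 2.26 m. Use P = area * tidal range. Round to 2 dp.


Tidal prism = Area * Tidal range
P = 1673809 * 2.26
P = 3782808.34 m^3

3782808.34


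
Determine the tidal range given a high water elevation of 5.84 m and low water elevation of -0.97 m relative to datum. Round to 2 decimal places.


Tidal range = High water - Low water
Tidal range = 5.84 - (-0.97)
Tidal range = 6.81 m

6.81


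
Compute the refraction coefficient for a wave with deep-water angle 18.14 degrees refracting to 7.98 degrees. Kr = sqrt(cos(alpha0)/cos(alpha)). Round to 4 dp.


Kr = sqrt(cos(alpha0) / cos(alpha))
cos(18.14) = 0.950299
cos(7.98) = 0.990317
Kr = sqrt(0.950299 / 0.990317)
Kr = sqrt(0.959591)
Kr = 0.9796

0.9796


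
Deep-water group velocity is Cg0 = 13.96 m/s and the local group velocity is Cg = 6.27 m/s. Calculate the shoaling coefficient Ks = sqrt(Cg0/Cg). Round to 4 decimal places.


Ks = sqrt(Cg0 / Cg)
Ks = sqrt(13.96 / 6.27)
Ks = sqrt(2.2265)
Ks = 1.4921

1.4921


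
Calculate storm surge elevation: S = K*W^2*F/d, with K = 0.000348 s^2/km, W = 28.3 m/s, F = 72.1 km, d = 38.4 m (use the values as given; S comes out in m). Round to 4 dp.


S = K * W^2 * F / d
W^2 = 28.3^2 = 800.89
S = 0.000348 * 800.89 * 72.1 / 38.4
Numerator = 0.000348 * 800.89 * 72.1 = 20.094971
S = 20.094971 / 38.4 = 0.5233 m

0.5233


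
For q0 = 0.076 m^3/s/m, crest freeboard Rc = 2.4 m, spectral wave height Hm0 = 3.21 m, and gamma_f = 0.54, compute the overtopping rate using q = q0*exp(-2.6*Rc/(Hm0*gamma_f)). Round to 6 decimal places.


q = q0 * exp(-2.6 * Rc / (Hm0 * gamma_f))
Exponent = -2.6 * 2.4 / (3.21 * 0.54)
= -2.6 * 2.4 / 1.7334
= -3.599862
exp(-3.599862) = 0.027328
q = 0.076 * 0.027328
q = 0.002077 m^3/s/m

0.002077


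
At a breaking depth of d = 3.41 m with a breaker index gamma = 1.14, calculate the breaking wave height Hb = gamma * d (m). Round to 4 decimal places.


Hb = gamma * d
Hb = 1.14 * 3.41
Hb = 3.8874 m

3.8874


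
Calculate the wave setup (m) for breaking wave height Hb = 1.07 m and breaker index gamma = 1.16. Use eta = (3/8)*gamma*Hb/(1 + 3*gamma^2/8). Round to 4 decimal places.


eta = (3/8) * gamma * Hb / (1 + 3*gamma^2/8)
Numerator = (3/8) * 1.16 * 1.07 = 0.465450
Denominator = 1 + 3*1.16^2/8 = 1 + 0.504600 = 1.504600
eta = 0.465450 / 1.504600
eta = 0.3094 m

0.3094


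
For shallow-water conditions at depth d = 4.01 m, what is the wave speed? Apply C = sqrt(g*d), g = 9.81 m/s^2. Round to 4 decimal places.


Using the shallow-water approximation:
C = sqrt(g * d) = sqrt(9.81 * 4.01)
C = sqrt(39.3381)
C = 6.2720 m/s

6.2720


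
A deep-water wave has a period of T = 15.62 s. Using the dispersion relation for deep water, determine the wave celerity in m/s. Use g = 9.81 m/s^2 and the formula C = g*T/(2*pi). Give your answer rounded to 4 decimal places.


We use the deep-water celerity formula:
C = g * T / (2 * pi)
C = 9.81 * 15.62 / (2 * 3.14159...)
C = 153.232200 / 6.283185
C = 24.3877 m/s

24.3877


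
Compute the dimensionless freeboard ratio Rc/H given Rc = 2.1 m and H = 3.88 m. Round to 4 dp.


Relative freeboard = Rc / H
= 2.1 / 3.88
= 0.5412

0.5412


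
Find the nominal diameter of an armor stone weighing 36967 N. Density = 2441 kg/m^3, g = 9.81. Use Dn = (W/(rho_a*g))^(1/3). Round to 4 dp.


V = W / (rho_a * g)
V = 36967 / (2441 * 9.81)
V = 36967 / 23946.21
V = 1.543752 m^3
Dn = V^(1/3) = 1.543752^(1/3)
Dn = 1.1557 m

1.1557


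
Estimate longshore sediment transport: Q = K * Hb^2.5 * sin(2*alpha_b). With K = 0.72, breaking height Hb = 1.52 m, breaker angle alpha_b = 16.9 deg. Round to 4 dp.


Q = K * Hb^2.5 * sin(2 * alpha_b)
Hb^2.5 = 1.52^2.5 = 2.848452
sin(2 * 16.9) = sin(33.8) = 0.556296
Q = 0.72 * 2.848452 * 0.556296
Q = 1.1409 m^3/s

1.1409


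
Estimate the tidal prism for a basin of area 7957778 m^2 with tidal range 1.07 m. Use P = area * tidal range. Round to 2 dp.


Tidal prism = Area * Tidal range
P = 7957778 * 1.07
P = 8514822.46 m^3

8514822.46


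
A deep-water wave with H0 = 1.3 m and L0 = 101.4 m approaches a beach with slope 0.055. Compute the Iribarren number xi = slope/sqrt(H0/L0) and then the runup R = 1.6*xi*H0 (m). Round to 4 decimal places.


xi = slope / sqrt(H0/L0)
H0/L0 = 1.3/101.4 = 0.012821
sqrt(0.012821) = 0.113228
xi = 0.055 / 0.113228 = 0.485747
R = 1.6 * xi * H0 = 1.6 * 0.485747 * 1.3
R = 1.0104 m

1.0104


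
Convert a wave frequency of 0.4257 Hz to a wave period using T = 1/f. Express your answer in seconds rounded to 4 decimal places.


T = 1 / f
T = 1 / 0.4257
T = 2.3491 s

2.3491


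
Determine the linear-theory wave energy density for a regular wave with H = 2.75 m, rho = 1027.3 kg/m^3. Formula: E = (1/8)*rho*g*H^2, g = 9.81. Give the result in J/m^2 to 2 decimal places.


E = (1/8) * rho * g * H^2
E = (1/8) * 1027.3 * 9.81 * 2.75^2
E = 0.125 * 1027.3 * 9.81 * 7.5625
E = 9526.68 J/m^2

9526.68


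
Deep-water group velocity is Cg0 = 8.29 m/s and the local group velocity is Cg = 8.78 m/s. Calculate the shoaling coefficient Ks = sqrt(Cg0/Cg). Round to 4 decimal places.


Ks = sqrt(Cg0 / Cg)
Ks = sqrt(8.29 / 8.78)
Ks = sqrt(0.9442)
Ks = 0.9717

0.9717


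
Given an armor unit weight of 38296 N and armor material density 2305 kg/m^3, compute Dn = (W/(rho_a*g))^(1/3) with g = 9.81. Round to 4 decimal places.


V = W / (rho_a * g)
V = 38296 / (2305 * 9.81)
V = 38296 / 22612.05
V = 1.693610 m^3
Dn = V^(1/3) = 1.693610^(1/3)
Dn = 1.1920 m

1.1920


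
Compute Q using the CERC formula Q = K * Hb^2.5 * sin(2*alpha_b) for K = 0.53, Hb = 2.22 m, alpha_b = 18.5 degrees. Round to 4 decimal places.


Q = K * Hb^2.5 * sin(2 * alpha_b)
Hb^2.5 = 2.22^2.5 = 7.343151
sin(2 * 18.5) = sin(37.0) = 0.601815
Q = 0.53 * 7.343151 * 0.601815
Q = 2.3422 m^3/s

2.3422


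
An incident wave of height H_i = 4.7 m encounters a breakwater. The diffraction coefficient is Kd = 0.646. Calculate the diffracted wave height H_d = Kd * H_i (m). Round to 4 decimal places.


H_d = Kd * H_i
H_d = 0.646 * 4.7
H_d = 3.0362 m

3.0362


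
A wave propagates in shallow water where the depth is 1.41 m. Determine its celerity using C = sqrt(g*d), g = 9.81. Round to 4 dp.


Using the shallow-water approximation:
C = sqrt(g * d) = sqrt(9.81 * 1.41)
C = sqrt(13.8321)
C = 3.7192 m/s

3.7192


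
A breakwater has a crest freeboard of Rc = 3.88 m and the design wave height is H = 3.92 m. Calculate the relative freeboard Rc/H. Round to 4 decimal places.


Relative freeboard = Rc / H
= 3.88 / 3.92
= 0.9898

0.9898


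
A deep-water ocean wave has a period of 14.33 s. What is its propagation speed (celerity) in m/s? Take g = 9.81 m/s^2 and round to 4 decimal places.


We use the deep-water celerity formula:
C = g * T / (2 * pi)
C = 9.81 * 14.33 / (2 * 3.14159...)
C = 140.577300 / 6.283185
C = 22.3736 m/s

22.3736


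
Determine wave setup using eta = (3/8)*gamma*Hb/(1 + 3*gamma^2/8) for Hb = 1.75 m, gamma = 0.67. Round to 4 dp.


eta = (3/8) * gamma * Hb / (1 + 3*gamma^2/8)
Numerator = (3/8) * 0.67 * 1.75 = 0.439688
Denominator = 1 + 3*0.67^2/8 = 1 + 0.168338 = 1.168338
eta = 0.439688 / 1.168338
eta = 0.3763 m

0.3763


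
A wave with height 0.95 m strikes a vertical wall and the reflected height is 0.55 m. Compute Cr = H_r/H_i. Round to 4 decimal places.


Cr = H_r / H_i
Cr = 0.55 / 0.95
Cr = 0.5789

0.5789


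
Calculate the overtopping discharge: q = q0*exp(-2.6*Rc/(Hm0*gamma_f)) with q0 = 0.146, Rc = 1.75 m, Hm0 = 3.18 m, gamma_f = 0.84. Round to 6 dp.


q = q0 * exp(-2.6 * Rc / (Hm0 * gamma_f))
Exponent = -2.6 * 1.75 / (3.18 * 0.84)
= -2.6 * 1.75 / 2.6712
= -1.703354
exp(-1.703354) = 0.182072
q = 0.146 * 0.182072
q = 0.026582 m^3/s/m

0.026582


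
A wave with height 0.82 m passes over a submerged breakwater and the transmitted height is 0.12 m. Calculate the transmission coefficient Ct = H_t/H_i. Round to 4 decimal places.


Ct = H_t / H_i
Ct = 0.12 / 0.82
Ct = 0.1463

0.1463


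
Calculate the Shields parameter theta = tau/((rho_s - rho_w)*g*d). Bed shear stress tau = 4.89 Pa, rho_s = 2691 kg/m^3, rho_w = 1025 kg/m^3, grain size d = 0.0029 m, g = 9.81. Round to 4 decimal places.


theta = tau / ((rho_s - rho_w) * g * d)
rho_s - rho_w = 2691 - 1025 = 1666
Denominator = 1666 * 9.81 * 0.0029 = 47.396034
theta = 4.89 / 47.396034
theta = 0.1032

0.1032


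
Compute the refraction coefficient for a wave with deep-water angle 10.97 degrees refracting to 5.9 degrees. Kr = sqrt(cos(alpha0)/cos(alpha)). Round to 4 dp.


Kr = sqrt(cos(alpha0) / cos(alpha))
cos(10.97) = 0.981727
cos(5.9) = 0.994703
Kr = sqrt(0.981727 / 0.994703)
Kr = sqrt(0.986955)
Kr = 0.9935

0.9935


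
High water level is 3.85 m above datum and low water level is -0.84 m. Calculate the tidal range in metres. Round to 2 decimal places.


Tidal range = High water - Low water
Tidal range = 3.85 - (-0.84)
Tidal range = 4.69 m

4.69


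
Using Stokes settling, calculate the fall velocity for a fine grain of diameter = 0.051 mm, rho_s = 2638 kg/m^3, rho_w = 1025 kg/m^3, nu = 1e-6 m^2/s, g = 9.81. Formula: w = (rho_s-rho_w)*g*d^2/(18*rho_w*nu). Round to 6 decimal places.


w = (rho_s - rho_w) * g * d^2 / (18 * rho_w * nu)
d = 0.051 mm = 0.000051 m
rho_s - rho_w = 2638 - 1025 = 1613
Numerator = 1613 * 9.81 * (0.000051)^2 = 0.000041157002
Denominator = 18 * 1025 * 1e-6 = 0.018450
w = 0.002231 m/s

0.002231
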